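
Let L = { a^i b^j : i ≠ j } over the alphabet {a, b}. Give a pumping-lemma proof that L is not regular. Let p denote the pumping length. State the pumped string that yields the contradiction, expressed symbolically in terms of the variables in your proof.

Suppose for contradiction that L is regular, and let p be the pumping length.
Choose w = a^p b^{p+p!}. Since p ≠ p+p!, w ∈ L; and |w| ≥ p.
Write w = xyz as guaranteed by the lemma, with |xy| ≤ p and y is nonempty.
Since the first p symbols of w are all a's and |xy| ≤ p, y lies entirely in the leading a-block: y = a^k for some k with 1 ≤ k ≤ p.
Since 1 ≤ k ≤ p, k divides p!; set t = 1 + p!/k. Then xy^t z has p + (p!/k)·k = p + p! copies of a. Now the a-count equals the b-count, so i ≠ j fails. So xy^t z = a^{p+p!} b^{p+p!} ∉ L.
Contradiction. Therefore L is not regular.

a^{p+p!} b^{p+p!}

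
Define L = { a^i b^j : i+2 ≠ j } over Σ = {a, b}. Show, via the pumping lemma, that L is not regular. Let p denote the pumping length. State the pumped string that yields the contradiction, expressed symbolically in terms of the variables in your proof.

Assume L is regular. Let p be the pumping length given by the pumping lemma.
Choose w = a^p b^{p+p!+2}. Since p ≠ (p+p!+2)-2 = p+p!, w ∈ L; and |w| ≥ p.
The pumping lemma gives a decomposition w = xyz where |xy| ≤ p and y is nonempty.
The first p characters of w are a's, so xy (and hence y) consists only of a's. Write y = a^k, 1 ≤ k ≤ p.
Since 1 ≤ k ≤ p, k divides p!; set t = 1 + p!/k. Then xy^t z has p + (p!/k)·k = p + p! copies of a. Now the a-count is p+p! and (b-count)-2 = (p+p!+2)-2 = p+p!, so i+2 ≠ j fails. So xy^t z = a^{p+p!} b^{p+p!+2} ∉ L.
This contradicts the pumping lemma, so L is not regular.

a^{p+p!} b^{p+p!+2}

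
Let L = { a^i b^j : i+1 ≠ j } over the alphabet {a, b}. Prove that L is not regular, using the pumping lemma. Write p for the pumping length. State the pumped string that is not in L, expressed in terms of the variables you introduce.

a^{p+p!} b^{p+p!+1}

Assume L is regular. Let p be the pumping length given by the pumping lemma.
Choose w = a^p b^{p+p!+1}. Since p ≠ (p+p!+1)-1 = p+p!, w ∈ L; and |w| ≥ p.
By the pumping lemma, w = xyz with |xy| ≤ p and |y| ≥ 1.
Since the first p symbols of w are all a's and |xy| ≤ p, y lies entirely in the leading a-block: y = a^k for some k with 1 ≤ k ≤ p.
Since 1 ≤ k ≤ p, k divides p!; set t = 1 + p!/k. Then xy^t z has p + (p!/k)·k = p + p! copies of a. Now the a-count is p+p! and (b-count)-1 = (p+p!+1)-1 = p+p!, so i+1 ≠ j fails. So xy^t z = a^{p+p!} b^{p+p!+1} ∉ L.
Contradiction. Therefore L is not regular.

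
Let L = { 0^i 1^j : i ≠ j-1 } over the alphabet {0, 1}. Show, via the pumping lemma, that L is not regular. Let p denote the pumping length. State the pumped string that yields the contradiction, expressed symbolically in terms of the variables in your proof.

0^{p+p!} 1^{p+p!+1}

Assume L is regular; let p be its pumping constant.
Choose w = 0^p 1^{p+p!+1}. Since p ≠ (p+p!+1)-1 = p+p!, w ∈ L; and |w| ≥ p.
The pumping lemma gives a decomposition w = xyz where |xy| ≤ p and |y| ≥ 1.
Since the first p symbols of w are all 0's and |xy| ≤ p, y lies entirely in the leading 0-block: y = 0^k for some k with 1 ≤ k ≤ p.
Since 1 ≤ k ≤ p, k divides p!; set t = 1 + p!/k. Then xy^t z has p + (p!/k)·k = p + p! copies of 0. Now the 0-count is p+p! and (1-count)-1 = (p+p!+1)-1 = p+p!, so i ≠ j-1 fails. So xy^t z = 0^{p+p!} 1^{p+p!+1} ∉ L.
Contradiction. Therefore L is not regular.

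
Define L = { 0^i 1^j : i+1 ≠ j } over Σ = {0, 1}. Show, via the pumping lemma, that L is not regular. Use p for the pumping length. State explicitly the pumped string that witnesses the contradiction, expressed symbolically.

0^{p+p!} 1^{p+p!+1}

Assume L is regular. Let p be the pumping length given by the pumping lemma.
Choose w = 0^p 1^{p+p!+1}. Since p ≠ (p+p!+1)-1 = p+p!, w ∈ L; and |w| ≥ p.
By the pumping lemma, w = xyz with |xy| ≤ p and y is nonempty.
Since the first p symbols of w are all 0's and |xy| ≤ p, y lies entirely in the leading 0-block: y = 0^k for some k with 1 ≤ k ≤ p.
Since 1 ≤ k ≤ p, k divides p!; set t = 1 + p!/k. Then xy^t z has p + (p!/k)·k = p + p! copies of 0. Now the 0-count is p+p! and (1-count)-1 = (p+p!+1)-1 = p+p!, so i+1 ≠ j fails. So xy^t z = 0^{p+p!} 1^{p+p!+1} ∉ L.
This contradicts the pumping lemma, so L is not regular.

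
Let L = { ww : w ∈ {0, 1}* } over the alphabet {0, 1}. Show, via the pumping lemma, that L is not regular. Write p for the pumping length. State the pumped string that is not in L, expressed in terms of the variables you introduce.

Suppose for contradiction that L is regular, and let p be the pumping length.
Take w = 0^p 1^p 0^p 1^p = uu where u = 0^p1^p; then w ∈ L and |w| = 4p ≥ p.
The pumping lemma gives a decomposition w = xyz where |xy| ≤ p and |y| ≥ 1.
The first p characters of w are 0's, so xy (and hence y) consists only of 0's. Write y = 0^k, 1 ≤ k ≤ p.
Pump with i = 2: xy^2z = 0^{p+k} 1^p 0^p 1^p, of length 4p+k. Suppose this equals vv. The string starts with 0 and ends with 1, so v does too; thus the boundary between the two copies of v is a 1→0 transition. There is exactly one such transition, at position 2p+k, so |v| = 2p+k and |vv| = 4p+2k ≠ 4p+k since k ≥ 1. So xy^2z ∉ L.
This contradicts the pumping lemma, so L is not regular.

0^{p+k} 1^p 0^p 1^p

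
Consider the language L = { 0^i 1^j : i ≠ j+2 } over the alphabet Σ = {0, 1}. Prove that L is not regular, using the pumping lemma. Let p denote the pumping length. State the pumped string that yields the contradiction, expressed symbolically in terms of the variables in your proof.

0^{p+p!} 1^{p+p!-2}

Assume L is regular; let p be its pumping constant.
Choose w = 0^p 1^{p+p!-2}. Since p ≠ (p+p!-2)+2 = p+p!, w ∈ L; and |w| ≥ p.
Write w = xyz as guaranteed by the lemma, with |xy| ≤ p and |y| ≥ 1.
The first p characters of w are 0's, so xy (and hence y) consists only of 0's. Write y = 0^k, 1 ≤ k ≤ p.
Since 1 ≤ k ≤ p, k divides p!; set t = 1 + p!/k. Then xy^t z has p + (p!/k)·k = p + p! copies of 0. Now the 0-count is p+p! and (1-count)+2 = (p+p!-2)+2 = p+p!, so i ≠ j+2 fails. So xy^t z = 0^{p+p!} 1^{p+p!-2} ∉ L.
This contradicts the pumping lemma, so L is not regular.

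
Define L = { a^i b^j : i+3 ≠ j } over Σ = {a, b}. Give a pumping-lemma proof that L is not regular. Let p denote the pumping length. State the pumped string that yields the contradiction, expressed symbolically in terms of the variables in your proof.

Assume L is regular. Let p be the pumping length given by the pumping lemma.
Choose w = a^p b^{p+p!+3}. Since p ≠ (p+p!+3)-3 = p+p!, w ∈ L; and |w| ≥ p.
The pumping lemma gives a decomposition w = xyz where |xy| ≤ p and |y| ≥ 1.
Since the first p symbols of w are all a's and |xy| ≤ p, y lies entirely in the leading a-block: y = a^k for some k with 1 ≤ k ≤ p.
Since 1 ≤ k ≤ p, k divides p!; set t = 1 + p!/k. Then xy^t z has p + (p!/k)·k = p + p! copies of a. Now the a-count is p+p! and (b-count)-3 = (p+p!+3)-3 = p+p!, so i+3 ≠ j fails. So xy^t z = a^{p+p!} b^{p+p!+3} ∉ L.
This contradicts the pumping lemma, so L is not regular.

a^{p+p!} b^{p+p!+3}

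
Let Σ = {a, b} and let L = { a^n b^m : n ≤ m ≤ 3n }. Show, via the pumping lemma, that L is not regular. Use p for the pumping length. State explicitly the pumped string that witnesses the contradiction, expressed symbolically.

a^{p+k} b^p

Assume L is regular; let p be its pumping constant.
Take w = a^p b^p ∈ L (since p ≤ p ≤ 3p), with |w| = 2p ≥ p.
Write w = xyz as guaranteed by the lemma, with |xy| ≤ p and y is nonempty.
Because |xy| ≤ p and w begins with p copies of a, we have y = a^k with 1 ≤ k ≤ p.
Pump with i = 2: xy^2z = a^{p+k} b^p. Now n = p+k > p = m, so the condition n ≤ m fails. Thus xy^2z ∉ L.
This is a contradiction; hence L is not regular.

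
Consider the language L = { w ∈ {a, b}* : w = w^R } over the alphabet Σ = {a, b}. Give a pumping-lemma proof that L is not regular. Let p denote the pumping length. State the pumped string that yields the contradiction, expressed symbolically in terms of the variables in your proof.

Suppose for contradiction that L is regular, and let p be the pumping length.
Take w = a^p b a^p, a palindrome of length 2p+1 ≥ p.
Write w = xyz as guaranteed by the lemma, with |xy| ≤ p and |y| > 0.
Since the first p symbols of w are all a's and |xy| ≤ p, y lies entirely in the leading a-block: y = a^k for some k with 1 ≤ k ≤ p.
Pump with i = 2: xy^2z = a^{p+k} b a^p. Its reverse is a^p b a^{p+k}, which differs from xy^2z since k ≥ 1. So xy^2z is not a palindrome and xy^2z ∉ L.
This is a contradiction; hence L is not regular.

a^{p+k} b a^p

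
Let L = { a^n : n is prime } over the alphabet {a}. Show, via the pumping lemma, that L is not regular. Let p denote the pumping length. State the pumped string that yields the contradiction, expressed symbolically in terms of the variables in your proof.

Toward a contradiction, assume L is regular with pumping length p.
Let q be a prime with q ≥ p+2 (infinitely many primes exist), and take w = a^q ∈ L with |w| = q ≥ p.
The pumping lemma gives a decomposition w = xyz where |xy| ≤ p and |y| ≥ 1.
Then y = a^k for some k with 1 ≤ k ≤ p.
Since 1 ≤ k ≤ p, |xz| = q-k. Pump with i = q+1: |xy^{q+1}z| = (q-k)+(q+1)k = q+qk = q(1+k), which is composite (both factors ≥ 2). So xy^{q+1}z = a^{q(1+k)} ∉ L.
This contradicts the pumping lemma, so L is not regular.

a^{q(1+k)}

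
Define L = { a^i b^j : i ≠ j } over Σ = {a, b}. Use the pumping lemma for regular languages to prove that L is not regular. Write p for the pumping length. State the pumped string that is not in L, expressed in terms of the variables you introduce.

a^{p+p!} b^{p+p!}

Assume L is regular; let p be its pumping constant.
Choose w = a^p b^{p+p!}. Since p ≠ p+p!, w ∈ L; and |w| ≥ p.
The pumping lemma gives a decomposition w = xyz where |xy| ≤ p and |y| > 0.
Because |xy| ≤ p and w begins with p copies of a, we have y = a^k with 1 ≤ k ≤ p.
Since 1 ≤ k ≤ p, k divides p!; set t = 1 + p!/k. Then xy^t z has p + (p!/k)·k = p + p! copies of a. Now the a-count equals the b-count, so i ≠ j fails. So xy^t z = a^{p+p!} b^{p+p!} ∉ L.
This is a contradiction; hence L is not regular.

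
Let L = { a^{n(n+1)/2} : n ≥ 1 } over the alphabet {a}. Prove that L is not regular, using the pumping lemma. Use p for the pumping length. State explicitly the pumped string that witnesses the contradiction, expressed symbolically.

a^{p(p+1)/2+k}

Assume L is regular; let p be its pumping constant.
Take w = a^{p(p+1)/2} ∈ L with |w| = p(p+1)/2 ≥ p.
Write w = xyz as guaranteed by the lemma, with |xy| ≤ p and |y| ≥ 1.
Then y = a^k for some k with 1 ≤ k ≤ p.
Pump with i = 2: xy^2z = a^{p(p+1)/2+k}. Since 1 ≤ k ≤ p, p(p+1)/2 < p(p+1)/2+k ≤ p(p+1)/2+p < (p+1)(p+2)/2, so p(p+1)/2+k is strictly between consecutive triangular numbers. So xy^2z ∉ L.
Contradiction. Therefore L is not regular.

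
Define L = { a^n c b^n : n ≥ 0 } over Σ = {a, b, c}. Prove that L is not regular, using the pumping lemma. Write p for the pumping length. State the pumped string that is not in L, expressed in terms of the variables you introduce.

a^{p+k} c b^p

Assume L is regular. Let p be the pumping length given by the pumping lemma.
Take w = a^p c b^p ∈ L with |w| = 2p+1 ≥ p.
By the pumping lemma, w = xyz with |xy| ≤ p and |y| > 0.
The first p characters of w are a's, so xy (and hence y) consists only of a's. Write y = a^k, 1 ≤ k ≤ p.
Pump with i = 2: xy^2z = a^{p+k} c b^p, which would require p+k = p. But k ≥ 1, so xy^2z ∉ L.
Contradiction. Therefore L is not regular.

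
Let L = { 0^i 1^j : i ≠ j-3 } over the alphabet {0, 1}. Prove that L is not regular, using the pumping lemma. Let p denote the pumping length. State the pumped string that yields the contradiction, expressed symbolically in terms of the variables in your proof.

0^{p+p!} 1^{p+p!+3}

Toward a contradiction, assume L is regular with pumping length p.
Choose w = 0^p 1^{p+p!+3}. Since p ≠ (p+p!+3)-3 = p+p!, w ∈ L; and |w| ≥ p.
The pumping lemma gives a decomposition w = xyz where |xy| ≤ p and |y| ≥ 1.
The first p characters of w are 0's, so xy (and hence y) consists only of 0's. Write y = 0^k, 1 ≤ k ≤ p.
Since 1 ≤ k ≤ p, k divides p!; set t = 1 + p!/k. Then xy^t z has p + (p!/k)·k = p + p! copies of 0. Now the 0-count is p+p! and (1-count)-3 = (p+p!+3)-3 = p+p!, so i ≠ j-3 fails. So xy^t z = 0^{p+p!} 1^{p+p!+3} ∉ L.
Contradiction. Therefore L is not regular.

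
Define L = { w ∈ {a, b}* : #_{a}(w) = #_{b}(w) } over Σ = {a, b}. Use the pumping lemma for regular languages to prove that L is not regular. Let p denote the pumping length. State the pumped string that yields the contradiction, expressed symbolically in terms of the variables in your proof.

a^{p+k} b^p

Assume L is regular; let p be its pumping constant.
Choose w = a^p b^p ∈ L with |w| = 2p ≥ p.
The pumping lemma gives a decomposition w = xyz where |xy| ≤ p and y is nonempty.
Because |xy| ≤ p and w begins with p copies of a, we have y = a^k with 1 ≤ k ≤ p.
Pump with i = 2: xy^2z = a^{p+k} b^p has p+k occurrences of a but only p of b. Since k ≥ 1 the counts differ, so xy^2z ∉ L.
This is a contradiction; hence L is not regular.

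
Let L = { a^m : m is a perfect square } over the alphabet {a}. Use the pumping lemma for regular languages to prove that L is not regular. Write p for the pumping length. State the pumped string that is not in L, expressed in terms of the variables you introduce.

Suppose for contradiction that L is regular, and let p be the pumping length.
Take w = a^{p²} ∈ L with |w| = p² ≥ p.
By the pumping lemma, w = xyz with |xy| ≤ p and y is nonempty.
Then y = a^k for some k with 1 ≤ k ≤ p.
Pump with i = 2: xy^2z = a^{p²+k}. Since 1 ≤ k ≤ p, p² < p²+k ≤ p²+p < (p+1)², so p²+k lies strictly between consecutive squares and is not a perfect square. So xy^2z ∉ L.
This is a contradiction; hence L is not regular.

a^{p²+k}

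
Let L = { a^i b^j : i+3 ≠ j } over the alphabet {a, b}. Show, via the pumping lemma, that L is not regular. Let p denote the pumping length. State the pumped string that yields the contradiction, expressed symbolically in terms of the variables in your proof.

a^{p+p!} b^{p+p!+3}

Assume L is regular. Let p be the pumping length given by the pumping lemma.
Choose w = a^p b^{p+p!+3}. Since p ≠ (p+p!+3)-3 = p+p!, w ∈ L; and |w| ≥ p.
By the pumping lemma, w = xyz with |xy| ≤ p and |y| > 0.
Because |xy| ≤ p and w begins with p copies of a, we have y = a^k with 1 ≤ k ≤ p.
Since 1 ≤ k ≤ p, k divides p!; set t = 1 + p!/k. Then xy^t z has p + (p!/k)·k = p + p! copies of a. Now the a-count is p+p! and (b-count)-3 = (p+p!+3)-3 = p+p!, so i+3 ≠ j fails. So xy^t z = a^{p+p!} b^{p+p!+3} ∉ L.
This is a contradiction; hence L is not regular.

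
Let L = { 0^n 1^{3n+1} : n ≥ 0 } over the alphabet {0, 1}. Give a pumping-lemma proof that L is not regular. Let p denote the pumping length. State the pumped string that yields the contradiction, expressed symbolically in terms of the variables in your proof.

Suppose for contradiction that L is regular, and let p be the pumping length.
Choose w = 0^p 1^{3p+1}, which is in L with |w| = 4p+1 ≥ p.
Write w = xyz as guaranteed by the lemma, with |xy| ≤ p and y is nonempty.
Since the first p symbols of w are all 0's and |xy| ≤ p, y lies entirely in the leading 0-block: y = 0^k for some k with 1 ≤ k ≤ p.
Pump with i = 2: xy^2z = 0^{p+k} 1^{3p+1}. For this to lie in L we would need 3p+1 = 3(p+k)+1, which forces k = 0. But k ≥ 1, so xy^2z ∉ L.
Contradiction. Therefore L is not regular.

0^{p+k} 1^{3p+1}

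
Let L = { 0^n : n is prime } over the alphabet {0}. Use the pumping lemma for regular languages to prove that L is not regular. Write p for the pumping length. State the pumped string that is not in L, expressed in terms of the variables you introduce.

Assume L is regular. Let p be the pumping length given by the pumping lemma.
Let q be a prime with q ≥ p+2 (infinitely many primes exist), and take w = 0^q ∈ L with |w| = q ≥ p.
The pumping lemma gives a decomposition w = xyz where |xy| ≤ p and |y| > 0.
Then y = 0^k for some k with 1 ≤ k ≤ p.
Since 1 ≤ k ≤ p, |xz| = q-k. Pump with i = q+1: |xy^{q+1}z| = (q-k)+(q+1)k = q+qk = q(1+k), which is composite (both factors ≥ 2). So xy^{q+1}z = 0^{q(1+k)} ∉ L.
This is a contradiction; hence L is not regular.

0^{q(1+k)}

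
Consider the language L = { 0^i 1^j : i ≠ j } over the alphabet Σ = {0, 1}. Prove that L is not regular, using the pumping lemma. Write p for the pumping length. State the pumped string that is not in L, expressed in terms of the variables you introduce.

Suppose for contradiction that L is regular, and let p be the pumping length.
Choose w = 0^p 1^{p+p!}. Since p ≠ p+p!, w ∈ L; and |w| ≥ p.
By the pumping lemma, w = xyz with |xy| ≤ p and |y| ≥ 1.
Since the first p symbols of w are all 0's and |xy| ≤ p, y lies entirely in the leading 0-block: y = 0^k for some k with 1 ≤ k ≤ p.
Since 1 ≤ k ≤ p, k divides p!; set t = 1 + p!/k. Then xy^t z has p + (p!/k)·k = p + p! copies of 0. Now the 0-count equals the 1-count, so i ≠ j fails. So xy^t z = 0^{p+p!} 1^{p+p!} ∉ L.
Contradiction. Therefore L is not regular.

0^{p+p!} 1^{p+p!}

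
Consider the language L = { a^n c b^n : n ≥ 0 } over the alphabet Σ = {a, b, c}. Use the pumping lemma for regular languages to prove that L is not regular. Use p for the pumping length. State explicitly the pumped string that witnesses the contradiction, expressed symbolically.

a^{p+k} c b^p

Toward a contradiction, assume L is regular with pumping length p.
Take w = a^p c b^p ∈ L with |w| = 2p+1 ≥ p.
By the pumping lemma, w = xyz with |xy| ≤ p and |y| > 0.
The first p characters of w are a's, so xy (and hence y) consists only of a's. Write y = a^k, 1 ≤ k ≤ p.
Pump with i = 2: xy^2z = a^{p+k} c b^p, which would require p+k = p. But k ≥ 1, so xy^2z ∉ L.
This is a contradiction; hence L is not regular.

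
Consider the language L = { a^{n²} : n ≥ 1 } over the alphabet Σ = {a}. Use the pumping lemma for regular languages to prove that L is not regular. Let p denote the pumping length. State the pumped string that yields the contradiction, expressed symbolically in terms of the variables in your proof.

Toward a contradiction, assume L is regular with pumping length p.
Take w = a^{p²} ∈ L with |w| = p² ≥ p.
Write w = xyz as guaranteed by the lemma, with |xy| ≤ p and |y| ≥ 1.
Then y = a^k for some k with 1 ≤ k ≤ p.
Pump with i = 2: xy^2z = a^{p²+k}. Since 1 ≤ k ≤ p, p² < p²+k ≤ p²+p < (p+1)², so p²+k lies strictly between consecutive squares and is not a perfect square. So xy^2z ∉ L.
This contradicts the pumping lemma, so L is not regular.

a^{p²+k}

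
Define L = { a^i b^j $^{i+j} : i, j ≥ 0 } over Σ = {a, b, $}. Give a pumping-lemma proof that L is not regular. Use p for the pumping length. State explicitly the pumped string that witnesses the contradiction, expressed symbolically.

a^{p+k} b^p $^{2p}

Assume L is regular. Let p be the pumping length given by the pumping lemma.
Take w = a^p b^p $^{2p} ∈ L (with i=j=p, i+j=2p), |w| = 4p ≥ p.
Write w = xyz as guaranteed by the lemma, with |xy| ≤ p and y is nonempty.
Because |xy| ≤ p and w begins with p copies of a, we have y = a^k with 1 ≤ k ≤ p.
Consider xy^2z = a^{p+k} b^p $^{2p}. Now the a- and b-counts sum to 2p+k, but the $-count is 2p ≠ 2p+k. So xy^2z ∉ L.
This contradicts the pumping lemma, so L is not regular.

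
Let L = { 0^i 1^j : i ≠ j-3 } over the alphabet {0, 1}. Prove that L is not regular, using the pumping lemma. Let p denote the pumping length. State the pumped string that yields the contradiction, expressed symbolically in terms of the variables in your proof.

0^{p+p!} 1^{p+p!+3}

Suppose for contradiction that L is regular, and let p be the pumping length.
Choose w = 0^p 1^{p+p!+3}. Since p ≠ (p+p!+3)-3 = p+p!, w ∈ L; and |w| ≥ p.
The pumping lemma gives a decomposition w = xyz where |xy| ≤ p and |y| > 0.
Since the first p symbols of w are all 0's and |xy| ≤ p, y lies entirely in the leading 0-block: y = 0^k for some k with 1 ≤ k ≤ p.
Since 1 ≤ k ≤ p, k divides p!; set t = 1 + p!/k. Then xy^t z has p + (p!/k)·k = p + p! copies of 0. Now the 0-count is p+p! and (1-count)-3 = (p+p!+3)-3 = p+p!, so i ≠ j-3 fails. So xy^t z = 0^{p+p!} 1^{p+p!+3} ∉ L.
This contradicts the pumping lemma, so L is not regular.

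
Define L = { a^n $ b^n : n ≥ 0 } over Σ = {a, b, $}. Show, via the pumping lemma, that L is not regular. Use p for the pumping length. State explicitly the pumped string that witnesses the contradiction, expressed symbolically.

Toward a contradiction, assume L is regular with pumping length p.
Take w = a^p $ b^p ∈ L with |w| = 2p+1 ≥ p.
Write w = xyz as guaranteed by the lemma, with |xy| ≤ p and y is nonempty.
Because |xy| ≤ p and w begins with p copies of a, we have y = a^k with 1 ≤ k ≤ p.
Pump with i = 2: xy^2z = a^{p+k} $ b^p, which would require p+k = p. But k ≥ 1, so xy^2z ∉ L.
This contradicts the pumping lemma, so L is not regular.

a^{p+k} $ b^p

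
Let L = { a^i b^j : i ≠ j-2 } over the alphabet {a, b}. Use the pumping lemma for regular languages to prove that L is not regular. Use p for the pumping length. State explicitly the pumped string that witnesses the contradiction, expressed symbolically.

Assume L is regular. Let p be the pumping length given by the pumping lemma.
Choose w = a^p b^{p+p!+2}. Since p ≠ (p+p!+2)-2 = p+p!, w ∈ L; and |w| ≥ p.
By the pumping lemma, w = xyz with |xy| ≤ p and |y| > 0.
Because |xy| ≤ p and w begins with p copies of a, we have y = a^k with 1 ≤ k ≤ p.
Since 1 ≤ k ≤ p, k divides p!; set t = 1 + p!/k. Then xy^t z has p + (p!/k)·k = p + p! copies of a. Now the a-count is p+p! and (b-count)-2 = (p+p!+2)-2 = p+p!, so i ≠ j-2 fails. So xy^t z = a^{p+p!} b^{p+p!+2} ∉ L.
This is a contradiction; hence L is not regular.

a^{p+p!} b^{p+p!+2}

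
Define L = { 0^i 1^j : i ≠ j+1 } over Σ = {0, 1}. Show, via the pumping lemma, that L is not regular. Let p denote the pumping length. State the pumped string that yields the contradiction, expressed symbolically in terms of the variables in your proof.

0^{p+p!} 1^{p+p!-1}

Toward a contradiction, assume L is regular with pumping length p.
Choose w = 0^p 1^{p+p!-1}. Since p ≠ (p+p!-1)+1 = p+p!, w ∈ L; and |w| ≥ p.
Write w = xyz as guaranteed by the lemma, with |xy| ≤ p and |y| ≥ 1.
The first p characters of w are 0's, so xy (and hence y) consists only of 0's. Write y = 0^k, 1 ≤ k ≤ p.
Since 1 ≤ k ≤ p, k divides p!; set t = 1 + p!/k. Then xy^t z has p + (p!/k)·k = p + p! copies of 0. Now the 0-count is p+p! and (1-count)+1 = (p+p!-1)+1 = p+p!, so i ≠ j+1 fails. So xy^t z = 0^{p+p!} 1^{p+p!-1} ∉ L.
Contradiction. Therefore L is not regular.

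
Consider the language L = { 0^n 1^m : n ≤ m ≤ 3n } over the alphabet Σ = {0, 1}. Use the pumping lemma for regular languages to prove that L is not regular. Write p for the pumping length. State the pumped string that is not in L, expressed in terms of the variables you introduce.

0^{p+k} 1^p

Assume L is regular. Let p be the pumping length given by the pumping lemma.
Take w = 0^p 1^p ∈ L (since p ≤ p ≤ 3p), with |w| = 2p ≥ p.
The pumping lemma gives a decomposition w = xyz where |xy| ≤ p and |y| > 0.
The first p characters of w are 0's, so xy (and hence y) consists only of 0's. Write y = 0^k, 1 ≤ k ≤ p.
Pump with i = 2: xy^2z = 0^{p+k} 1^p. Now n = p+k > p = m, so the condition n ≤ m fails. Thus xy^2z ∉ L.
This contradicts the pumping lemma, so L is not regular.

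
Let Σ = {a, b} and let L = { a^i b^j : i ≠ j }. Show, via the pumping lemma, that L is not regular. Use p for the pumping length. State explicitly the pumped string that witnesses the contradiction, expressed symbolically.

Assume L is regular. Let p be the pumping length given by the pumping lemma.
Choose w = a^p b^{p+p!}. Since p ≠ p+p!, w ∈ L; and |w| ≥ p.
By the pumping lemma, w = xyz with |xy| ≤ p and |y| ≥ 1.
Since the first p symbols of w are all a's and |xy| ≤ p, y lies entirely in the leading a-block: y = a^k for some k with 1 ≤ k ≤ p.
Since 1 ≤ k ≤ p, k divides p!; set t = 1 + p!/k. Then xy^t z has p + (p!/k)·k = p + p! copies of a. Now the a-count equals the b-count, so i ≠ j fails. So xy^t z = a^{p+p!} b^{p+p!} ∉ L.
This is a contradiction; hence L is not regular.

a^{p+p!} b^{p+p!}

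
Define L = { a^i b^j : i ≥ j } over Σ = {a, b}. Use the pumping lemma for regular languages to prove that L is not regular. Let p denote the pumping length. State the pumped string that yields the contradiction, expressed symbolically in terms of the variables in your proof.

Assume L is regular. Let p be the pumping length given by the pumping lemma.
Choose w = a^p b^p ∈ L, with |w| = 2p ≥ p.
Write w = xyz as guaranteed by the lemma, with |xy| ≤ p and y is nonempty.
The first p characters of w are a's, so xy (and hence y) consists only of a's. Write y = a^k, 1 ≤ k ≤ p.
Consider xy^0z = xz = a^{p-k} b^p. Since k ≥ 1, the a-count p-k is less than p, so i ≥ j fails; thus xz ∉ L.
Contradiction. Therefore L is not regular.

a^{p-k} b^p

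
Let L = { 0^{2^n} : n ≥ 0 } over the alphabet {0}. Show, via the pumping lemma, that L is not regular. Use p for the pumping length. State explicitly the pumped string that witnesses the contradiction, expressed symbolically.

Toward a contradiction, assume L is regular with pumping length p.
Take w = 0^{2^p} ∈ L with |w| = 2^p ≥ p.
Write w = xyz as guaranteed by the lemma, with |xy| ≤ p and |y| > 0.
Then y = 0^k for some k with 1 ≤ k ≤ p.
Pump with i = 2: xy^2z = 0^{2^p+k}. Since 1 ≤ k ≤ p < 2^p, we have 2^p < 2^p+k < 2^{p+1}, so 2^p+k is not a power of 2. So xy^2z ∉ L.
This contradicts the pumping lemma, so L is not regular.

0^{2^p+k}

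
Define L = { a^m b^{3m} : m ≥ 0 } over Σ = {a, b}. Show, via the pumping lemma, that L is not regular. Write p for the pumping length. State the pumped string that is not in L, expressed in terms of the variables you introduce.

a^{p+k} b^{3p}

Suppose for contradiction that L is regular, and let p be the pumping length.
Choose w = a^p b^{3p}, which is in L with |w| = 4p ≥ p.
By the pumping lemma, w = xyz with |xy| ≤ p and |y| ≥ 1.
Since the first p symbols of w are all a's and |xy| ≤ p, y lies entirely in the leading a-block: y = a^k for some k with 1 ≤ k ≤ p.
Pump with i = 2: xy^2z = a^{p+k} b^{3p}. For this to lie in L we would need 3p = 3(p+k), which forces k = 0. But k ≥ 1, so xy^2z ∉ L.
This contradicts the pumping lemma, so L is not regular.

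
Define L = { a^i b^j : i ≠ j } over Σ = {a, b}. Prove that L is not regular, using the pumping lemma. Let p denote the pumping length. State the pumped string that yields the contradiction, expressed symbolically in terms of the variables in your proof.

Assume L is regular; let p be its pumping constant.
Choose w = a^p b^{p+p!}. Since p ≠ p+p!, w ∈ L; and |w| ≥ p.
Write w = xyz as guaranteed by the lemma, with |xy| ≤ p and y is nonempty.
Since the first p symbols of w are all a's and |xy| ≤ p, y lies entirely in the leading a-block: y = a^k for some k with 1 ≤ k ≤ p.
Since 1 ≤ k ≤ p, k divides p!; set t = 1 + p!/k. Then xy^t z has p + (p!/k)·k = p + p! copies of a. Now the a-count equals the b-count, so i ≠ j fails. So xy^t z = a^{p+p!} b^{p+p!} ∉ L.
Contradiction. Therefore L is not regular.

a^{p+p!} b^{p+p!}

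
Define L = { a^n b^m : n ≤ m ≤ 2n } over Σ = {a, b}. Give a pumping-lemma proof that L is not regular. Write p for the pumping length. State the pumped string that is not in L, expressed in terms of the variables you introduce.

a^{p+k} b^p

Assume L is regular. Let p be the pumping length given by the pumping lemma.
Take w = a^p b^p ∈ L (since p ≤ p ≤ 2p), with |w| = 2p ≥ p.
Write w = xyz as guaranteed by the lemma, with |xy| ≤ p and |y| ≥ 1.
The first p characters of w are a's, so xy (and hence y) consists only of a's. Write y = a^k, 1 ≤ k ≤ p.
Pump with i = 2: xy^2z = a^{p+k} b^p. Now n = p+k > p = m, so the condition n ≤ m fails. Thus xy^2z ∉ L.
This is a contradiction; hence L is not regular.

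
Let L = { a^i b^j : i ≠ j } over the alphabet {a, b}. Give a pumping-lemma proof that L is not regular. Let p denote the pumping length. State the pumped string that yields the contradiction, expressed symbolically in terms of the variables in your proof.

Toward a contradiction, assume L is regular with pumping length p.
Choose w = a^p b^{p+p!}. Since p ≠ p+p!, w ∈ L; and |w| ≥ p.
The pumping lemma gives a decomposition w = xyz where |xy| ≤ p and |y| > 0.
The first p characters of w are a's, so xy (and hence y) consists only of a's. Write y = a^k, 1 ≤ k ≤ p.
Since 1 ≤ k ≤ p, k divides p!; set t = 1 + p!/k. Then xy^t z has p + (p!/k)·k = p + p! copies of a. Now the a-count equals the b-count, so i ≠ j fails. So xy^t z = a^{p+p!} b^{p+p!} ∉ L.
Contradiction. Therefore L is not regular.

a^{p+p!} b^{p+p!}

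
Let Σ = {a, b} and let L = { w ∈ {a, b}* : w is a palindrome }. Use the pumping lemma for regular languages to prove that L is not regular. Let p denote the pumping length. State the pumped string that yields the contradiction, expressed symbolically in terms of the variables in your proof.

Toward a contradiction, assume L is regular with pumping length p.
Take w = a^p b a^p, a palindrome of length 2p+1 ≥ p.
Write w = xyz as guaranteed by the lemma, with |xy| ≤ p and |y| > 0.
Since the first p symbols of w are all a's and |xy| ≤ p, y lies entirely in the leading a-block: y = a^k for some k with 1 ≤ k ≤ p.
Pump with i = 2: xy^2z = a^{p+k} b a^p. Its reverse is a^p b a^{p+k}, which differs from xy^2z since k ≥ 1. So xy^2z is not a palindrome and xy^2z ∉ L.
This contradicts the pumping lemma, so L is not regular.

a^{p+k} b a^p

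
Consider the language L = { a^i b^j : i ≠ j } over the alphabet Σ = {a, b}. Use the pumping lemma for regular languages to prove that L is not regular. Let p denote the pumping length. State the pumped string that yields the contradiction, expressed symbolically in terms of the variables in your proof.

a^{p+p!} b^{p+p!}

Assume L is regular. Let p be the pumping length given by the pumping lemma.
Choose w = a^p b^{p+p!}. Since p ≠ p+p!, w ∈ L; and |w| ≥ p.
Write w = xyz as guaranteed by the lemma, with |xy| ≤ p and y is nonempty.
Since the first p symbols of w are all a's and |xy| ≤ p, y lies entirely in the leading a-block: y = a^k for some k with 1 ≤ k ≤ p.
Since 1 ≤ k ≤ p, k divides p!; set t = 1 + p!/k. Then xy^t z has p + (p!/k)·k = p + p! copies of a. Now the a-count equals the b-count, so i ≠ j fails. So xy^t z = a^{p+p!} b^{p+p!} ∉ L.
Contradiction. Therefore L is not regular.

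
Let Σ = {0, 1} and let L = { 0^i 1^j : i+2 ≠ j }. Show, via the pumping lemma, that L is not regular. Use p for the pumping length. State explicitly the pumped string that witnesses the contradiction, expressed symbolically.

Assume L is regular; let p be its pumping constant.
Choose w = 0^p 1^{p+p!+2}. Since p ≠ (p+p!+2)-2 = p+p!, w ∈ L; and |w| ≥ p.
By the pumping lemma, w = xyz with |xy| ≤ p and |y| ≥ 1.
Because |xy| ≤ p and w begins with p copies of 0, we have y = 0^k with 1 ≤ k ≤ p.
Since 1 ≤ k ≤ p, k divides p!; set t = 1 + p!/k. Then xy^t z has p + (p!/k)·k = p + p! copies of 0. Now the 0-count is p+p! and (1-count)-2 = (p+p!+2)-2 = p+p!, so i+2 ≠ j fails. So xy^t z = 0^{p+p!} 1^{p+p!+2} ∉ L.
This contradicts the pumping lemma, so L is not regular.

0^{p+p!} 1^{p+p!+2}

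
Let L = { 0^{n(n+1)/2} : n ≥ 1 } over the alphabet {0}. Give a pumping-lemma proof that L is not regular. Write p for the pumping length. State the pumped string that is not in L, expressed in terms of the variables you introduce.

Toward a contradiction, assume L is regular with pumping length p.
Take w = 0^{p(p+1)/2} ∈ L with |w| = p(p+1)/2 ≥ p.
Write w = xyz as guaranteed by the lemma, with |xy| ≤ p and |y| ≥ 1.
Then y = 0^k for some k with 1 ≤ k ≤ p.
Pump with i = 2: xy^2z = 0^{p(p+1)/2+k}. Since 1 ≤ k ≤ p, p(p+1)/2 < p(p+1)/2+k ≤ p(p+1)/2+p < (p+1)(p+2)/2, so p(p+1)/2+k is strictly between consecutive triangular numbers. So xy^2z ∉ L.
This contradicts the pumping lemma, so L is not regular.

0^{p(p+1)/2+k}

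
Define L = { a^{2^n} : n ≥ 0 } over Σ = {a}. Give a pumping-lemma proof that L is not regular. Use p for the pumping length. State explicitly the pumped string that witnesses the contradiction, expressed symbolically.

Assume L is regular. Let p be the pumping length given by the pumping lemma.
Take w = a^{2^p} ∈ L with |w| = 2^p ≥ p.
Write w = xyz as guaranteed by the lemma, with |xy| ≤ p and y is nonempty.
Then y = a^k for some k with 1 ≤ k ≤ p.
Pump with i = 2: xy^2z = a^{2^p+k}. Since 1 ≤ k ≤ p < 2^p, we have 2^p < 2^p+k < 2^{p+1}, so 2^p+k is not a power of 2. So xy^2z ∉ L.
Contradiction. Therefore L is not regular.

a^{2^p+k}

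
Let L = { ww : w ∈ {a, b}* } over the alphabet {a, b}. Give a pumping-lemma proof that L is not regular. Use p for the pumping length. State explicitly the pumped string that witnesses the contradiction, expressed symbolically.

a^{p+k} b^p a^p b^p

Toward a contradiction, assume L is regular with pumping length p.
Take w = a^p b^p a^p b^p = uu where u = a^pb^p; then w ∈ L and |w| = 4p ≥ p.
Write w = xyz as guaranteed by the lemma, with |xy| ≤ p and |y| ≥ 1.
Because |xy| ≤ p and w begins with p copies of a, we have y = a^k with 1 ≤ k ≤ p.
Pump with i = 2: xy^2z = a^{p+k} b^p a^p b^p, of length 4p+k. Suppose this equals vv. The string starts with a and ends with b, so v does too; thus the boundary between the two copies of v is a b→a transition. There is exactly one such transition, at position 2p+k, so |v| = 2p+k and |vv| = 4p+2k ≠ 4p+k since k ≥ 1. So xy^2z ∉ L.
Contradiction. Therefore L is not regular.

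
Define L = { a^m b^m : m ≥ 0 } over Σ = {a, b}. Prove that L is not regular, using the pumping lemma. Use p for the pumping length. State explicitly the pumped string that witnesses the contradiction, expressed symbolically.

Toward a contradiction, assume L is regular with pumping length p.
Take w = a^p b^p. Then w ∈ L and |w| = 2p ≥ p.
By the pumping lemma, w = xyz with |xy| ≤ p and |y| > 0.
Since the first p symbols of w are all a's and |xy| ≤ p, y lies entirely in the leading a-block: y = a^k for some k with 1 ≤ k ≤ p.
Pump with i = 2: xy^2z = a^{p+k} b^p. For this to lie in L we would need p = p+k, which forces k = 0. But k ≥ 1, so xy^2z ∉ L.
Contradiction. Therefore L is not regular.

a^{p+k} b^p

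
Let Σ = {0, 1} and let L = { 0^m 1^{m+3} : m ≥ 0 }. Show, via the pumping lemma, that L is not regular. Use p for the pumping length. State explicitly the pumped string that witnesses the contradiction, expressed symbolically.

Suppose for contradiction that L is regular, and let p be the pumping length.
Let w = 0^p 1^{p+3} ∈ L; note |w| = 2p+3 ≥ p.
By the pumping lemma, w = xyz with |xy| ≤ p and y is nonempty.
Since the first p symbols of w are all 0's and |xy| ≤ p, y lies entirely in the leading 0-block: y = 0^k for some k with 1 ≤ k ≤ p.
Pump with i = 2: xy^2z = 0^{p+k} 1^{p+3}. For this to lie in L we would need p+3 = (p+k)+3, which forces k = 0. But k ≥ 1, so xy^2z ∉ L.
This contradicts the pumping lemma, so L is not regular.

0^{p+k} 1^{p+3}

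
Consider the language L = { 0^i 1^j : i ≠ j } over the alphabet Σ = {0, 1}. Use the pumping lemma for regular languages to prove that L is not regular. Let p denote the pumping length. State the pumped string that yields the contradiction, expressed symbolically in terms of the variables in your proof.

0^{p+p!} 1^{p+p!}

Assume L is regular. Let p be the pumping length given by the pumping lemma.
Choose w = 0^p 1^{p+p!}. Since p ≠ p+p!, w ∈ L; and |w| ≥ p.
Write w = xyz as guaranteed by the lemma, with |xy| ≤ p and y is nonempty.
The first p characters of w are 0's, so xy (and hence y) consists only of 0's. Write y = 0^k, 1 ≤ k ≤ p.
Since 1 ≤ k ≤ p, k divides p!; set t = 1 + p!/k. Then xy^t z has p + (p!/k)·k = p + p! copies of 0. Now the 0-count equals the 1-count, so i ≠ j fails. So xy^t z = 0^{p+p!} 1^{p+p!} ∉ L.
This is a contradiction; hence L is not regular.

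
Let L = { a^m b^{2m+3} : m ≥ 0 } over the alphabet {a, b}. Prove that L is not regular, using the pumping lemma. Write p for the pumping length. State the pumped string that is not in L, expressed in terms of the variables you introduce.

a^{p+k} b^{2p+3}

Toward a contradiction, assume L is regular with pumping length p.
Take w = a^p b^{2p+3}. Then w ∈ L and |w| = 3p+3 ≥ p.
The pumping lemma gives a decomposition w = xyz where |xy| ≤ p and |y| ≥ 1.
Because |xy| ≤ p and w begins with p copies of a, we have y = a^k with 1 ≤ k ≤ p.
Pump with i = 2: xy^2z = a^{p+k} b^{2p+3}. For this to lie in L we would need 2p+3 = 2(p+k)+3, which forces k = 0. But k ≥ 1, so xy^2z ∉ L.
Contradiction. Therefore L is not regular.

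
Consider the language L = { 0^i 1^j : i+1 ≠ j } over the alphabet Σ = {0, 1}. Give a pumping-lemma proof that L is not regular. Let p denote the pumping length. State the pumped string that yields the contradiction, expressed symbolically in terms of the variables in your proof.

0^{p+p!} 1^{p+p!+1}

Assume L is regular; let p be its pumping constant.
Choose w = 0^p 1^{p+p!+1}. Since p ≠ (p+p!+1)-1 = p+p!, w ∈ L; and |w| ≥ p.
Write w = xyz as guaranteed by the lemma, with |xy| ≤ p and |y| > 0.
Since the first p symbols of w are all 0's and |xy| ≤ p, y lies entirely in the leading 0-block: y = 0^k for some k with 1 ≤ k ≤ p.
Since 1 ≤ k ≤ p, k divides p!; set t = 1 + p!/k. Then xy^t z has p + (p!/k)·k = p + p! copies of 0. Now the 0-count is p+p! and (1-count)-1 = (p+p!+1)-1 = p+p!, so i+1 ≠ j fails. So xy^t z = 0^{p+p!} 1^{p+p!+1} ∉ L.
Contradiction. Therefore L is not regular.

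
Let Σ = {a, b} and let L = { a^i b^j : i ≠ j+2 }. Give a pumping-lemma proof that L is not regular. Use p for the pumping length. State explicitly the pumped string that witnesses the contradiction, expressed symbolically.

a^{p+p!} b^{p+p!-2}

Toward a contradiction, assume L is regular with pumping length p.
Choose w = a^p b^{p+p!-2}. Since p ≠ (p+p!-2)+2 = p+p!, w ∈ L; and |w| ≥ p.
By the pumping lemma, w = xyz with |xy| ≤ p and y is nonempty.
Since the first p symbols of w are all a's and |xy| ≤ p, y lies entirely in the leading a-block: y = a^k for some k with 1 ≤ k ≤ p.
Since 1 ≤ k ≤ p, k divides p!; set t = 1 + p!/k. Then xy^t z has p + (p!/k)·k = p + p! copies of a. Now the a-count is p+p! and (b-count)+2 = (p+p!-2)+2 = p+p!, so i ≠ j+2 fails. So xy^t z = a^{p+p!} b^{p+p!-2} ∉ L.
This is a contradiction; hence L is not regular.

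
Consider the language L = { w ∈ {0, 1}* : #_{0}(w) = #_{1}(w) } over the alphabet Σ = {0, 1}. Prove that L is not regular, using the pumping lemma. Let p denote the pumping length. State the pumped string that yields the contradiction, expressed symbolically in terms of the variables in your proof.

Toward a contradiction, assume L is regular with pumping length p.
Choose w = 0^p 1^p ∈ L with |w| = 2p ≥ p.
By the pumping lemma, w = xyz with |xy| ≤ p and |y| ≥ 1.
Because |xy| ≤ p and w begins with p copies of 0, we have y = 0^k with 1 ≤ k ≤ p.
Pump with i = 2: xy^2z = 0^{p+k} 1^p has p+k occurrences of 0 but only p of 1. Since k ≥ 1 the counts differ, so xy^2z ∉ L.
This contradicts the pumping lemma, so L is not regular.

0^{p+k} 1^p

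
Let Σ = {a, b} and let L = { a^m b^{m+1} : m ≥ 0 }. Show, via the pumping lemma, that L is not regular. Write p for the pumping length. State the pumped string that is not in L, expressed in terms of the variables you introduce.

Toward a contradiction, assume L is regular with pumping length p.
Take w = a^p b^{p+1}. Then w ∈ L and |w| = 2p+1 ≥ p.
Write w = xyz as guaranteed by the lemma, with |xy| ≤ p and |y| ≥ 1.
The first p characters of w are a's, so xy (and hence y) consists only of a's. Write y = a^k, 1 ≤ k ≤ p.
Pump with i = 2: xy^2z = a^{p+k} b^{p+1}. For this to lie in L we would need p+1 = (p+k)+1, which forces k = 0. But k ≥ 1, so xy^2z ∉ L.
This contradicts the pumping lemma, so L is not regular.

a^{p+k} b^{p+1}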